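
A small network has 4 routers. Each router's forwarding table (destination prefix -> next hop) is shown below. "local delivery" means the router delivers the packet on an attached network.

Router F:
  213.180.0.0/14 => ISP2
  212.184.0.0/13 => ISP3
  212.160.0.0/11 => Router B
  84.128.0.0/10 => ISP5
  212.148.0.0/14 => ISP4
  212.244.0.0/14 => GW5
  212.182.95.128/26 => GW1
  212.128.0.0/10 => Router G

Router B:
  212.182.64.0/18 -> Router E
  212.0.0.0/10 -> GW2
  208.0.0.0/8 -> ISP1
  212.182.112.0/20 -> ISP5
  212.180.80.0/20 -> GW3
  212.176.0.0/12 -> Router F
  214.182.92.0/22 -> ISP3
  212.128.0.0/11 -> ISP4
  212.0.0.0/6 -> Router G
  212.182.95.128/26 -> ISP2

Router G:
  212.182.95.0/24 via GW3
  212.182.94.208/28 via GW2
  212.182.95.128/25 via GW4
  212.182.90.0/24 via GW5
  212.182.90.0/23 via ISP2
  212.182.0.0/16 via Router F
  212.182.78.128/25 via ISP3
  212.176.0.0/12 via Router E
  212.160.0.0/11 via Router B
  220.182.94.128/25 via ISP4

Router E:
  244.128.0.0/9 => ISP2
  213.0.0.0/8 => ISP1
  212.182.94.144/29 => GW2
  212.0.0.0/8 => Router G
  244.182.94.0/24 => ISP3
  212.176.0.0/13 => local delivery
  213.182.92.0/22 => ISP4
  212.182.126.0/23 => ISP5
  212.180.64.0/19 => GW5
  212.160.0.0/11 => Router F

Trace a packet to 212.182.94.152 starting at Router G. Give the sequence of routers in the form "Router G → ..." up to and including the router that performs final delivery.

At Router G: longest match for 212.182.94.152 is 212.182.0.0/16 -> Router F
At Router F: longest match for 212.182.94.152 is 212.160.0.0/11 -> Router B
At Router B: longest match for 212.182.94.152 is 212.182.64.0/18 -> Router E
At Router E: longest match for 212.182.94.152 is 212.176.0.0/13 -> local delivery

Router G → Router F → Router B → Router E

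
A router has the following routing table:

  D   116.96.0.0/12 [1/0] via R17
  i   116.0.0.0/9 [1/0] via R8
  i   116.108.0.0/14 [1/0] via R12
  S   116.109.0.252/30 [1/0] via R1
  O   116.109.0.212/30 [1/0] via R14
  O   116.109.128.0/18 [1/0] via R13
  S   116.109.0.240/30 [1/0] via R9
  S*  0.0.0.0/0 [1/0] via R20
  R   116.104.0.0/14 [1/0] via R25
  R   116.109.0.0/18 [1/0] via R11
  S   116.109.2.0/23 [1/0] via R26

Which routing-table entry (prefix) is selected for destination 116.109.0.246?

Entries matching 116.109.0.246:
  0.0.0.0/0 (default, matches everything)
  116.0.0.0/9 (116.0.0.0 - 116.127.255.255)
  116.96.0.0/12 (116.96.0.0 - 116.111.255.255)
  116.108.0.0/14 (116.108.0.0 - 116.111.255.255)
  116.109.0.0/18 (116.109.0.0 - 116.109.63.255)
Most specific is 116.109.0.0/18.

116.109.0.0/18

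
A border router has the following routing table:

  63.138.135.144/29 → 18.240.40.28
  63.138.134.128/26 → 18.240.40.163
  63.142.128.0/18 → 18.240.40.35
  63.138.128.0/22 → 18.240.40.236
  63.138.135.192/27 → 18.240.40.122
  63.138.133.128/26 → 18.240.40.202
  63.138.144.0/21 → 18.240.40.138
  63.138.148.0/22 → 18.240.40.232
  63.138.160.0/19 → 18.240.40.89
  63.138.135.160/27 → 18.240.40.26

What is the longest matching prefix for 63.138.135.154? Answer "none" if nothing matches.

63.138.135.154 is outside every listed prefix and there is no default route.

none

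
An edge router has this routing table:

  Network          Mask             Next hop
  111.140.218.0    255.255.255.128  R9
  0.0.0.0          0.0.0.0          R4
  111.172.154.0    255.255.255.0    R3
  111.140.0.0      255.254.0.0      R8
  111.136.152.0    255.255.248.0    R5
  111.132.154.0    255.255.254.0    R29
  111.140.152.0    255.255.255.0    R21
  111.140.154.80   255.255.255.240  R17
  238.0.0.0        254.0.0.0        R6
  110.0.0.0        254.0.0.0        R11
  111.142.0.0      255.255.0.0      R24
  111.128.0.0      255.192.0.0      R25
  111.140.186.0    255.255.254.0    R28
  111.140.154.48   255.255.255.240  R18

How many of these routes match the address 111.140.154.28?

Prefixes containing 111.140.154.28:
  0.0.0.0/0 (default, matches everything)
  110.0.0.0/7 (110.0.0.0 - 111.255.255.255)
  111.128.0.0/10 (111.128.0.0 - 111.191.255.255)
  111.140.0.0/15 (111.140.0.0 - 111.141.255.255)
Total matching entries: 4.

4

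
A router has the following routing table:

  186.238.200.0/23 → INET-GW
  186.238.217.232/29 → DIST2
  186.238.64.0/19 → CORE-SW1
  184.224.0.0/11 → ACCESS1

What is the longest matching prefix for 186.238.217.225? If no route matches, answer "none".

186.238.217.225 is outside every listed prefix and there is no default route.

none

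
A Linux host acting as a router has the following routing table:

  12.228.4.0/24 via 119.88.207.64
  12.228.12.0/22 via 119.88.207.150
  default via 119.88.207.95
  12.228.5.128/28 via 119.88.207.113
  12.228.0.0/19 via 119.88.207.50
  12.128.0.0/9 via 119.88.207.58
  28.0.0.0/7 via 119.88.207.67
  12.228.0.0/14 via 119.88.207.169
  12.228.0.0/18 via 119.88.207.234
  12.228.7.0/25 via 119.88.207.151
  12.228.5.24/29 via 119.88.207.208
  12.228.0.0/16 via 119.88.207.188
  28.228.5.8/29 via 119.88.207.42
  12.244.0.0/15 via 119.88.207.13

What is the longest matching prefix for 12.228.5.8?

12.228.0.0/19

Entries matching 12.228.5.8:
  0.0.0.0/0 (default, matches everything)
  12.128.0.0/9 (12.128.0.0 - 12.255.255.255)
  12.228.0.0/14 (12.228.0.0 - 12.231.255.255)
  12.228.0.0/16 (12.228.0.0 - 12.228.255.255)
  12.228.0.0/18 (12.228.0.0 - 12.228.63.255)
  12.228.0.0/19 (12.228.0.0 - 12.228.31.255)
Most specific is 12.228.0.0/19.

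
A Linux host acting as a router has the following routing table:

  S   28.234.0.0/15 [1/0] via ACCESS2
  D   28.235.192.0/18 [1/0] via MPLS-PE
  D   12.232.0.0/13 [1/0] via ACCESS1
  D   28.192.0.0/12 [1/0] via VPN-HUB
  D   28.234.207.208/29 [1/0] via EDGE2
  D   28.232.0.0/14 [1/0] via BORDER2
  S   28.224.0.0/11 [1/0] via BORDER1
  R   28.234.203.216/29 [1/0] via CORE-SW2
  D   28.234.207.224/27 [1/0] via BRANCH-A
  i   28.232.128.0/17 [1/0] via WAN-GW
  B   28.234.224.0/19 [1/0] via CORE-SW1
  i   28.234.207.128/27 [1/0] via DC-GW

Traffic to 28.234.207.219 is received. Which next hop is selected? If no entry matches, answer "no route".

ACCESS2

Routes whose prefix contains 28.234.207.219:
  28.224.0.0/11 (28.224.0.0 - 28.255.255.255) -> BORDER1
  28.232.0.0/14 (28.232.0.0 - 28.235.255.255) -> BORDER2
  28.234.0.0/15 (28.234.0.0 - 28.235.255.255) -> ACCESS2
More-specific entries that do NOT match:
  28.234.207.208/29 (28.234.207.208 - 28.234.207.215) does not contain 28.234.207.219
  28.234.203.216/29 (28.234.203.216 - 28.234.203.223) does not contain 28.234.207.219
  28.234.207.224/27 (28.234.207.224 - 28.234.207.255) does not contain 28.234.207.219
  28.234.207.128/27 (28.234.207.128 - 28.234.207.159) does not contain 28.234.207.219
  28.234.224.0/19 (28.234.224.0 - 28.234.255.255) does not contain 28.234.207.219
  28.235.192.0/18 (28.235.192.0 - 28.235.255.255) does not contain 28.234.207.219
  28.232.128.0/17 (28.232.128.0 - 28.232.255.255) does not contain 28.234.207.219
Longest matching prefix is /15 -> next hop ACCESS2.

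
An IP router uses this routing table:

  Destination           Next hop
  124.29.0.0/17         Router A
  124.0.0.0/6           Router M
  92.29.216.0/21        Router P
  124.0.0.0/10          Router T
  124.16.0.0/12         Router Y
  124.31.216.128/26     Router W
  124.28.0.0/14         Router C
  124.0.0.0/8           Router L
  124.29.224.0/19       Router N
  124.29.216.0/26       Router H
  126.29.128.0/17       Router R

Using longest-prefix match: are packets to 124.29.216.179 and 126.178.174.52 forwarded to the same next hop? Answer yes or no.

124.29.216.179: longest match 124.28.0.0/14 -> Router C
126.178.174.52: longest match 124.0.0.0/6 -> Router M

no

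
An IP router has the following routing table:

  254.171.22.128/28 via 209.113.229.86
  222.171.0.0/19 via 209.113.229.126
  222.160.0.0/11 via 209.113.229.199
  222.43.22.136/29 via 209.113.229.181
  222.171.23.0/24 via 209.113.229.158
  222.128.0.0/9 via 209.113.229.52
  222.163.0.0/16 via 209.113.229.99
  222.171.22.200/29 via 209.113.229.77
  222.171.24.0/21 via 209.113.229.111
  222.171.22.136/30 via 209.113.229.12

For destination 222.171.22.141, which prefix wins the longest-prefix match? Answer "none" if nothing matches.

Entries matching 222.171.22.141:
  222.128.0.0/9 (222.128.0.0 - 222.255.255.255)
  222.160.0.0/11 (222.160.0.0 - 222.191.255.255)
  222.171.0.0/19 (222.171.0.0 - 222.171.31.255)
Most specific is 222.171.0.0/19.

222.171.0.0/19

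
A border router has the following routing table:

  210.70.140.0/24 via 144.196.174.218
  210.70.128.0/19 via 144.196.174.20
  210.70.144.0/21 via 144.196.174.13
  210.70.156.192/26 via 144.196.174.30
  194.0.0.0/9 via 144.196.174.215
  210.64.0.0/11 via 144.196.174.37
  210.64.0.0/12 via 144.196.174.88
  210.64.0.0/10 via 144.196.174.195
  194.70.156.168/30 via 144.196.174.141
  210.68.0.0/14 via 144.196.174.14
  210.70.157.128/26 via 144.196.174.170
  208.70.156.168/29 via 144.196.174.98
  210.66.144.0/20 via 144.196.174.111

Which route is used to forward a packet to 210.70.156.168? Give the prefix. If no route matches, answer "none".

210.70.128.0/19

Entries matching 210.70.156.168:
  210.64.0.0/10 (210.64.0.0 - 210.127.255.255)
  210.64.0.0/11 (210.64.0.0 - 210.95.255.255)
  210.64.0.0/12 (210.64.0.0 - 210.79.255.255)
  210.68.0.0/14 (210.68.0.0 - 210.71.255.255)
  210.70.128.0/19 (210.70.128.0 - 210.70.159.255)
Most specific is 210.70.128.0/19.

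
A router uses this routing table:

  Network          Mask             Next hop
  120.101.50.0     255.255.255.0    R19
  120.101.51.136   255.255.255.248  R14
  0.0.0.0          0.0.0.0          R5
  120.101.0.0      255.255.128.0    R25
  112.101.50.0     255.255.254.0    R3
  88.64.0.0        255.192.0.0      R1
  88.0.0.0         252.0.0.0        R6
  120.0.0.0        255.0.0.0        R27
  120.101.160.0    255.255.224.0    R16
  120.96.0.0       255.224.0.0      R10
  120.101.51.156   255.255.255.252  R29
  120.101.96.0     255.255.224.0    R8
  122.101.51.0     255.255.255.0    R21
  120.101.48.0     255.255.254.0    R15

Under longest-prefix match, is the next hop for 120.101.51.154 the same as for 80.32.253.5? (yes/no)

120.101.51.154: longest match 120.101.0.0/17 -> R25
80.32.253.5: longest match 0.0.0.0/0 -> R5

no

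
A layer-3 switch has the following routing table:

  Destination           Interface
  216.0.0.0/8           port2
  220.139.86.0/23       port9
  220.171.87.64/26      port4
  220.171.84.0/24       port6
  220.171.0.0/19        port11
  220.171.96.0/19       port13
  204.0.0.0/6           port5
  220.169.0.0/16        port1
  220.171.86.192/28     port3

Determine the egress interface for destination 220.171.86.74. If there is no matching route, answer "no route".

no route

No entry's prefix contains 220.171.86.74; there is no default route.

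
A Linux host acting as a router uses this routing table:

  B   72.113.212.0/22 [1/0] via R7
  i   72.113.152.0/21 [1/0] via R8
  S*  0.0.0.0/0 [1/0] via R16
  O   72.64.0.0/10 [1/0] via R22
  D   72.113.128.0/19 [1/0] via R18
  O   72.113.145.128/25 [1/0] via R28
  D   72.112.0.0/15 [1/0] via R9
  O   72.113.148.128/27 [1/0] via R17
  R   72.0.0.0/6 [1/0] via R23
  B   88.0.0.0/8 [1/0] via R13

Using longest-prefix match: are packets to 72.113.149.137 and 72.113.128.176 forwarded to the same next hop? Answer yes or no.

72.113.149.137: longest match 72.113.128.0/19 -> R18
72.113.128.176: longest match 72.113.128.0/19 -> R18

yes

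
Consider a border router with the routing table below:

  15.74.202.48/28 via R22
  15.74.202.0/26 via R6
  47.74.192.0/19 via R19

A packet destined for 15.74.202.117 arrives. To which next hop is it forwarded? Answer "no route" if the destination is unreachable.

no route

No entry's prefix contains 15.74.202.117; there is no default route.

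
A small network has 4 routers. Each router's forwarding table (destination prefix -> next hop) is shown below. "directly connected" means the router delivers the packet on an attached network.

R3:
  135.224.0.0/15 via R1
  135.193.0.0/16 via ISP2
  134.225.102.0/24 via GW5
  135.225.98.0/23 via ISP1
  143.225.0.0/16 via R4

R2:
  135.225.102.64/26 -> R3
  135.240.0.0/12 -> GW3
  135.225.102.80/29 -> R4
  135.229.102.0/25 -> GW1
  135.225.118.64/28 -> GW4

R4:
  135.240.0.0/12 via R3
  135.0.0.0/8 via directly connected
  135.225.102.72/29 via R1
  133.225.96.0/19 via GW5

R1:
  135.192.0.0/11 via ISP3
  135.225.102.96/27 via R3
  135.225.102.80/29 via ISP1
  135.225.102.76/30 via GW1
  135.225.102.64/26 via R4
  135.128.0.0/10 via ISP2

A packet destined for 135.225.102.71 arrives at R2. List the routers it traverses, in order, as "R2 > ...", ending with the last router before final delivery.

R2 > R3 > R1 > R4

At R2: longest match for 135.225.102.71 is 135.225.102.64/26 -> R3
At R3: longest match for 135.225.102.71 is 135.224.0.0/15 -> R1
At R1: longest match for 135.225.102.71 is 135.225.102.64/26 -> R4
At R4: longest match for 135.225.102.71 is 135.0.0.0/8 -> directly connected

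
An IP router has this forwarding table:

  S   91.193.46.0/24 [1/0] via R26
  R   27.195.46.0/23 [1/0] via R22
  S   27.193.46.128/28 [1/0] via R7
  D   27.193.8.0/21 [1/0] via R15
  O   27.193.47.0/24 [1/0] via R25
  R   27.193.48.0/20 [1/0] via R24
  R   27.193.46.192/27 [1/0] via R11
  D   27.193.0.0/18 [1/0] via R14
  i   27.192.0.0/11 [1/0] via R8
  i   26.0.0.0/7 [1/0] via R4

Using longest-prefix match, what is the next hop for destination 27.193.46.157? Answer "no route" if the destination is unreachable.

R14

Routes whose prefix contains 27.193.46.157:
  26.0.0.0/7 (26.0.0.0 - 27.255.255.255) -> R4
  27.192.0.0/11 (27.192.0.0 - 27.223.255.255) -> R8
  27.193.0.0/18 (27.193.0.0 - 27.193.63.255) -> R14
More-specific entries that do NOT match:
  27.193.46.128/28 (27.193.46.128 - 27.193.46.143) does not contain 27.193.46.157
  27.193.46.192/27 (27.193.46.192 - 27.193.46.223) does not contain 27.193.46.157
  91.193.46.0/24 (91.193.46.0 - 91.193.46.255) does not contain 27.193.46.157
  27.193.47.0/24 (27.193.47.0 - 27.193.47.255) does not contain 27.193.46.157
  27.195.46.0/23 (27.195.46.0 - 27.195.47.255) does not contain 27.193.46.157
  27.193.8.0/21 (27.193.8.0 - 27.193.15.255) does not contain 27.193.46.157
  27.193.48.0/20 (27.193.48.0 - 27.193.63.255) does not contain 27.193.46.157
Longest matching prefix is /18 -> next hop R14.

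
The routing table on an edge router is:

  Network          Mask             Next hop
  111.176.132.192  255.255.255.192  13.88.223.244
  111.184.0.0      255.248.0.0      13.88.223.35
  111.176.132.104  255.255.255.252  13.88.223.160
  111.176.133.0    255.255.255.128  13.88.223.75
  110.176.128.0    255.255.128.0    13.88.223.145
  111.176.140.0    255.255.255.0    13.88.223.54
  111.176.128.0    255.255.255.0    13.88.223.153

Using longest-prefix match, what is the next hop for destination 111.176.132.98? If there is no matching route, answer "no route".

no route

No entry's prefix contains 111.176.132.98; there is no default route.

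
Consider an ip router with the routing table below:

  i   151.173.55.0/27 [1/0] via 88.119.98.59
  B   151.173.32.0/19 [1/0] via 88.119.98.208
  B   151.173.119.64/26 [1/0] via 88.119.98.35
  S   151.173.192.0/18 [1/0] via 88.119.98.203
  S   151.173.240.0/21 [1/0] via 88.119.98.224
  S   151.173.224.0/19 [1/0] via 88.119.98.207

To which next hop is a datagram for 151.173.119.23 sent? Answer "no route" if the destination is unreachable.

No entry's prefix contains 151.173.119.23; there is no default route.

no route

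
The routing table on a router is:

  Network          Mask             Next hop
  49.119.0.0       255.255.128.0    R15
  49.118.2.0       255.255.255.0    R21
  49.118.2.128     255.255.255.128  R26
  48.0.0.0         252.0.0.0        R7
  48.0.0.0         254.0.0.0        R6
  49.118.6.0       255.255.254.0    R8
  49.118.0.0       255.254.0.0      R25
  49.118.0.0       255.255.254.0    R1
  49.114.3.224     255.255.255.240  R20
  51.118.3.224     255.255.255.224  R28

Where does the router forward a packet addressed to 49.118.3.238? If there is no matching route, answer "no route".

R25

Routes whose prefix contains 49.118.3.238:
  48.0.0.0/6 (48.0.0.0 - 51.255.255.255) -> R7
  48.0.0.0/7 (48.0.0.0 - 49.255.255.255) -> R6
  49.118.0.0/15 (49.118.0.0 - 49.119.255.255) -> R25
More-specific entries that do NOT match:
  49.114.3.224/28 (49.114.3.224 - 49.114.3.239) does not contain 49.118.3.238
  51.118.3.224/27 (51.118.3.224 - 51.118.3.255) does not contain 49.118.3.238
  49.118.2.128/25 (49.118.2.128 - 49.118.2.255) does not contain 49.118.3.238
  49.118.2.0/24 (49.118.2.0 - 49.118.2.255) does not contain 49.118.3.238
  49.118.6.0/23 (49.118.6.0 - 49.118.7.255) does not contain 49.118.3.238
  49.118.0.0/23 (49.118.0.0 - 49.118.1.255) does not contain 49.118.3.238
  49.119.0.0/17 (49.119.0.0 - 49.119.127.255) does not contain 49.118.3.238
Longest matching prefix is /15 -> next hop R25.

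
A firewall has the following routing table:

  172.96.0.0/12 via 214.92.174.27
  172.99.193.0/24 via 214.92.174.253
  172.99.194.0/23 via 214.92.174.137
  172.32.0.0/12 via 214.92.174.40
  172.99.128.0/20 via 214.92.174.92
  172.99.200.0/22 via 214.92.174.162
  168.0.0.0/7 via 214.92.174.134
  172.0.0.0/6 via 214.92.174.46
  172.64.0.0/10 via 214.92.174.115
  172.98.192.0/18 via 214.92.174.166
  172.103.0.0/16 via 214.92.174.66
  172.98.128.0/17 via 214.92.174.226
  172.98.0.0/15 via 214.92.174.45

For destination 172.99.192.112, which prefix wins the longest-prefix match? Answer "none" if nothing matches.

Entries matching 172.99.192.112:
  172.0.0.0/6 (172.0.0.0 - 175.255.255.255)
  172.64.0.0/10 (172.64.0.0 - 172.127.255.255)
  172.96.0.0/12 (172.96.0.0 - 172.111.255.255)
  172.98.0.0/15 (172.98.0.0 - 172.99.255.255)
Most specific is 172.98.0.0/15.

172.98.0.0/15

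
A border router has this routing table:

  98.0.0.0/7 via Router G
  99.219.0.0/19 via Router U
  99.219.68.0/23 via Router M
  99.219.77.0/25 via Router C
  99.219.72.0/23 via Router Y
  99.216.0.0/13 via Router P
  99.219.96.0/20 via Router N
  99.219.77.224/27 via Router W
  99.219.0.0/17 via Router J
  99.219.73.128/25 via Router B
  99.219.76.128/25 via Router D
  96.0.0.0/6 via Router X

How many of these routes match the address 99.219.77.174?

4

Prefixes containing 99.219.77.174:
  96.0.0.0/6 (96.0.0.0 - 99.255.255.255)
  98.0.0.0/7 (98.0.0.0 - 99.255.255.255)
  99.216.0.0/13 (99.216.0.0 - 99.223.255.255)
  99.219.0.0/17 (99.219.0.0 - 99.219.127.255)
Total matching entries: 4.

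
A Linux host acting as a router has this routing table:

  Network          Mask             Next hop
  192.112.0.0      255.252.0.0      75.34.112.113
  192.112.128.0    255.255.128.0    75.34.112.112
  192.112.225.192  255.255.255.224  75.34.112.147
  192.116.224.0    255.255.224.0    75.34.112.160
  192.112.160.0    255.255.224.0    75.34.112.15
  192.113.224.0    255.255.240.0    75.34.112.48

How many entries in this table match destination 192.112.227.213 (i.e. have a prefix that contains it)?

2

Prefixes containing 192.112.227.213:
  192.112.0.0/14 (192.112.0.0 - 192.115.255.255)
  192.112.128.0/17 (192.112.128.0 - 192.112.255.255)
Total matching entries: 2.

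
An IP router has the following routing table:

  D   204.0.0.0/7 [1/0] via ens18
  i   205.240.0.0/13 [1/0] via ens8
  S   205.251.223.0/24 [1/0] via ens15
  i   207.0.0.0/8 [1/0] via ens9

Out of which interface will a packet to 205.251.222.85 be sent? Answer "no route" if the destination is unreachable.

ens18

Routes whose prefix contains 205.251.222.85:
  204.0.0.0/7 (204.0.0.0 - 205.255.255.255) -> ens18
More-specific entries that do NOT match:
  205.251.223.0/24 (205.251.223.0 - 205.251.223.255) does not contain 205.251.222.85
  205.240.0.0/13 (205.240.0.0 - 205.247.255.255) does not contain 205.251.222.85
  207.0.0.0/8 (207.0.0.0 - 207.255.255.255) does not contain 205.251.222.85
Longest matching prefix is /7 -> interface ens18.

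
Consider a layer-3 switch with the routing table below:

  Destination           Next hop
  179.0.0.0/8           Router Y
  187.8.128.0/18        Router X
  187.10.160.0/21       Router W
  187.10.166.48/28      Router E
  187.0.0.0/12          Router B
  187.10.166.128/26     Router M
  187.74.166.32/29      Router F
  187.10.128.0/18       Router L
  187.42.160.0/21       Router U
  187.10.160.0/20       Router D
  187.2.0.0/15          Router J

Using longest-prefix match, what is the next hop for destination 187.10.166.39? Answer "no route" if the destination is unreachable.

Router W

Routes whose prefix contains 187.10.166.39:
  187.0.0.0/12 (187.0.0.0 - 187.15.255.255) -> Router B
  187.10.128.0/18 (187.10.128.0 - 187.10.191.255) -> Router L
  187.10.160.0/20 (187.10.160.0 - 187.10.175.255) -> Router D
  187.10.160.0/21 (187.10.160.0 - 187.10.167.255) -> Router W
More-specific entries that do NOT match:
  187.74.166.32/29 (187.74.166.32 - 187.74.166.39) does not contain 187.10.166.39
  187.10.166.48/28 (187.10.166.48 - 187.10.166.63) does not contain 187.10.166.39
  187.10.166.128/26 (187.10.166.128 - 187.10.166.191) does not contain 187.10.166.39
Longest matching prefix is /21 -> next hop Router W.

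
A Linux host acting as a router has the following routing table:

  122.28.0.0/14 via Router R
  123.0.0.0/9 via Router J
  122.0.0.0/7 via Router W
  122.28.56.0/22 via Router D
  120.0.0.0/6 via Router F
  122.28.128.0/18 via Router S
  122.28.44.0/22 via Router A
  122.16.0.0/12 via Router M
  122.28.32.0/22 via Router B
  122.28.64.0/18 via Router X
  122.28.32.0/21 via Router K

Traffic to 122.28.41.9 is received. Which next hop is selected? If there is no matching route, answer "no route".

Routes whose prefix contains 122.28.41.9:
  120.0.0.0/6 (120.0.0.0 - 123.255.255.255) -> Router F
  122.0.0.0/7 (122.0.0.0 - 123.255.255.255) -> Router W
  122.16.0.0/12 (122.16.0.0 - 122.31.255.255) -> Router M
  122.28.0.0/14 (122.28.0.0 - 122.31.255.255) -> Router R
More-specific entries that do NOT match:
  122.28.56.0/22 (122.28.56.0 - 122.28.59.255) does not contain 122.28.41.9
  122.28.44.0/22 (122.28.44.0 - 122.28.47.255) does not contain 122.28.41.9
  122.28.32.0/22 (122.28.32.0 - 122.28.35.255) does not contain 122.28.41.9
  122.28.32.0/21 (122.28.32.0 - 122.28.39.255) does not contain 122.28.41.9
  122.28.128.0/18 (122.28.128.0 - 122.28.191.255) does not contain 122.28.41.9
  122.28.64.0/18 (122.28.64.0 - 122.28.127.255) does not contain 122.28.41.9
Longest matching prefix is /14 -> next hop Router R.

Router R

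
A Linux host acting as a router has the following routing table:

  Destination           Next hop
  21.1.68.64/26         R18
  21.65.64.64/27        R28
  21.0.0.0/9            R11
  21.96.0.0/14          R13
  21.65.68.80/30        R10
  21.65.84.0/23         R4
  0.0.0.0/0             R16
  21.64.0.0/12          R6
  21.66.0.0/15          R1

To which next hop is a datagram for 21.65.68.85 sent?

R6

Routes whose prefix contains 21.65.68.85:
  0.0.0.0/0 (default, matches everything) -> R16
  21.0.0.0/9 (21.0.0.0 - 21.127.255.255) -> R11
  21.64.0.0/12 (21.64.0.0 - 21.79.255.255) -> R6
More-specific entries that do NOT match:
  21.65.68.80/30 (21.65.68.80 - 21.65.68.83) does not contain 21.65.68.85
  21.65.64.64/27 (21.65.64.64 - 21.65.64.95) does not contain 21.65.68.85
  21.1.68.64/26 (21.1.68.64 - 21.1.68.127) does not contain 21.65.68.85
  21.65.84.0/23 (21.65.84.0 - 21.65.85.255) does not contain 21.65.68.85
  21.66.0.0/15 (21.66.0.0 - 21.67.255.255) does not contain 21.65.68.85
  21.96.0.0/14 (21.96.0.0 - 21.99.255.255) does not contain 21.65.68.85
Longest matching prefix is /12 -> next hop R6.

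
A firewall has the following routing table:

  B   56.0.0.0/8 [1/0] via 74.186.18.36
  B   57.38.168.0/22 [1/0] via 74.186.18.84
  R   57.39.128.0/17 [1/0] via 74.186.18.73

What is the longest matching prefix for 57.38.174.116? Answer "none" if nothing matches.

none

57.38.174.116 is outside every listed prefix and there is no default route.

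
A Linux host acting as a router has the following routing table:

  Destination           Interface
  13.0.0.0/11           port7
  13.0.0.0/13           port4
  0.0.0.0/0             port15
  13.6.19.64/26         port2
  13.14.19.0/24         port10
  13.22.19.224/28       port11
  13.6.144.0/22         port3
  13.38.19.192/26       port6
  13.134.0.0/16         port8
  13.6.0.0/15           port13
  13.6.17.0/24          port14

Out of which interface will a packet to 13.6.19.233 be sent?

Routes whose prefix contains 13.6.19.233:
  0.0.0.0/0 (default, matches everything) -> port15
  13.0.0.0/11 (13.0.0.0 - 13.31.255.255) -> port7
  13.0.0.0/13 (13.0.0.0 - 13.7.255.255) -> port4
  13.6.0.0/15 (13.6.0.0 - 13.7.255.255) -> port13
More-specific entries that do NOT match:
  13.22.19.224/28 (13.22.19.224 - 13.22.19.239) does not contain 13.6.19.233
  13.6.19.64/26 (13.6.19.64 - 13.6.19.127) does not contain 13.6.19.233
  13.38.19.192/26 (13.38.19.192 - 13.38.19.255) does not contain 13.6.19.233
  13.14.19.0/24 (13.14.19.0 - 13.14.19.255) does not contain 13.6.19.233
  13.6.17.0/24 (13.6.17.0 - 13.6.17.255) does not contain 13.6.19.233
  13.6.144.0/22 (13.6.144.0 - 13.6.147.255) does not contain 13.6.19.233
  13.134.0.0/16 (13.134.0.0 - 13.134.255.255) does not contain 13.6.19.233
Longest matching prefix is /15 -> interface port13.

port13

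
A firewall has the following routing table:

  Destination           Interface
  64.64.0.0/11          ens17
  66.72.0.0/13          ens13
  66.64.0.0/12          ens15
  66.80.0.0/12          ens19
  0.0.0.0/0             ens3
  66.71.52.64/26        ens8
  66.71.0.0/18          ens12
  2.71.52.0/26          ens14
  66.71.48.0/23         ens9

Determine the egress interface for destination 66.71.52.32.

ens12

Routes whose prefix contains 66.71.52.32:
  0.0.0.0/0 (default, matches everything) -> ens3
  66.64.0.0/12 (66.64.0.0 - 66.79.255.255) -> ens15
  66.71.0.0/18 (66.71.0.0 - 66.71.63.255) -> ens12
More-specific entries that do NOT match:
  66.71.52.64/26 (66.71.52.64 - 66.71.52.127) does not contain 66.71.52.32
  2.71.52.0/26 (2.71.52.0 - 2.71.52.63) does not contain 66.71.52.32
  66.71.48.0/23 (66.71.48.0 - 66.71.49.255) does not contain 66.71.52.32
Longest matching prefix is /18 -> interface ens12.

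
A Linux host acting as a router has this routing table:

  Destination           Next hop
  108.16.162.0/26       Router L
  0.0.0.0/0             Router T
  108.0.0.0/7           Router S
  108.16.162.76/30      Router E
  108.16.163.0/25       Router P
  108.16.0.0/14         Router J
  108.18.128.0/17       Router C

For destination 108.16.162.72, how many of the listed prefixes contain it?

Prefixes containing 108.16.162.72:
  0.0.0.0/0 (default, matches everything)
  108.0.0.0/7 (108.0.0.0 - 109.255.255.255)
  108.16.0.0/14 (108.16.0.0 - 108.19.255.255)
Total matching entries: 3.

3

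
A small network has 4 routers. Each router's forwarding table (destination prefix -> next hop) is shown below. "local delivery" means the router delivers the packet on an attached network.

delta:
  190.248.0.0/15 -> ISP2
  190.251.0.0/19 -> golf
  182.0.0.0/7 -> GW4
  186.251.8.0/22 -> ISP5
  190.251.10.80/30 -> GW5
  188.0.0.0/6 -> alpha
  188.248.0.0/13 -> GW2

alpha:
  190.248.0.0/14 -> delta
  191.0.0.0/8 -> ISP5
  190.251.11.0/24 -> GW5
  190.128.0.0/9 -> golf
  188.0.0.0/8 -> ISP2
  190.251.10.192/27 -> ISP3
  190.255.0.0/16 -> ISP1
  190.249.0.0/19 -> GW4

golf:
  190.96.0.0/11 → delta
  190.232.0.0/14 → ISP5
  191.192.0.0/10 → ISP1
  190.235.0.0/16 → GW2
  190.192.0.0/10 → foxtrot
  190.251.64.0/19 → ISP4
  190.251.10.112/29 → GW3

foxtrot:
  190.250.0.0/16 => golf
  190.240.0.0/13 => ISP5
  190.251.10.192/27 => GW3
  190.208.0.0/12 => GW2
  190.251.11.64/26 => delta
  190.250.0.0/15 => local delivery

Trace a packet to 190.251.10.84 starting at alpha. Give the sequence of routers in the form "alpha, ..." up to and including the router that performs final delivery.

alpha, delta, golf, foxtrot

At alpha: longest match for 190.251.10.84 is 190.248.0.0/14 -> delta
At delta: longest match for 190.251.10.84 is 190.251.0.0/19 -> golf
At golf: longest match for 190.251.10.84 is 190.192.0.0/10 -> foxtrot
At foxtrot: longest match for 190.251.10.84 is 190.250.0.0/15 -> local delivery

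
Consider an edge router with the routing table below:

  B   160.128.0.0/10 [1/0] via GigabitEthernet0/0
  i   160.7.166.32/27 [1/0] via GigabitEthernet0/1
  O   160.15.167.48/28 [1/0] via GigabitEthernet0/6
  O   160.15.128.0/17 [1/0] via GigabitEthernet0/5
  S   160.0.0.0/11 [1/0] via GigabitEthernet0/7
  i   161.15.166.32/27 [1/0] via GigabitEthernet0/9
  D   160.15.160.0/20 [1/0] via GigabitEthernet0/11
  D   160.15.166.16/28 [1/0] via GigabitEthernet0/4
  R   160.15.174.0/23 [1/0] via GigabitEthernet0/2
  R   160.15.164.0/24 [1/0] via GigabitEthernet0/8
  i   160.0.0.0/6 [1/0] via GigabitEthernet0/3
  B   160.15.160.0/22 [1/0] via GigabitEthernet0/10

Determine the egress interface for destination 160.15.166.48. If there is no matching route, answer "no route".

Routes whose prefix contains 160.15.166.48:
  160.0.0.0/6 (160.0.0.0 - 163.255.255.255) -> GigabitEthernet0/3
  160.0.0.0/11 (160.0.0.0 - 160.31.255.255) -> GigabitEthernet0/7
  160.15.128.0/17 (160.15.128.0 - 160.15.255.255) -> GigabitEthernet0/5
  160.15.160.0/20 (160.15.160.0 - 160.15.175.255) -> GigabitEthernet0/11
More-specific entries that do NOT match:
  160.15.167.48/28 (160.15.167.48 - 160.15.167.63) does not contain 160.15.166.48
  160.15.166.16/28 (160.15.166.16 - 160.15.166.31) does not contain 160.15.166.48
  160.7.166.32/27 (160.7.166.32 - 160.7.166.63) does not contain 160.15.166.48
  161.15.166.32/27 (161.15.166.32 - 161.15.166.63) does not contain 160.15.166.48
  160.15.164.0/24 (160.15.164.0 - 160.15.164.255) does not contain 160.15.166.48
  160.15.174.0/23 (160.15.174.0 - 160.15.175.255) does not contain 160.15.166.48
  160.15.160.0/22 (160.15.160.0 - 160.15.163.255) does not contain 160.15.166.48
Longest matching prefix is /20 -> interface GigabitEthernet0/11.

GigabitEthernet0/11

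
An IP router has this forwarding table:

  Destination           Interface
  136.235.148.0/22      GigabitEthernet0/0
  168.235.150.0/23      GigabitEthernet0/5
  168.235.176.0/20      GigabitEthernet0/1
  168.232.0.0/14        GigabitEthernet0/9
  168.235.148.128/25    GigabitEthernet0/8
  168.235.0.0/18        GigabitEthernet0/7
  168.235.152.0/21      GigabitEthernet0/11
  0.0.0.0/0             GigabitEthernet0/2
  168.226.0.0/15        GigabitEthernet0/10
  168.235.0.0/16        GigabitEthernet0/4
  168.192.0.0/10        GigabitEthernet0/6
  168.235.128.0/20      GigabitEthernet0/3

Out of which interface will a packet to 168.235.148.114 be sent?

GigabitEthernet0/4

Routes whose prefix contains 168.235.148.114:
  0.0.0.0/0 (default, matches everything) -> GigabitEthernet0/2
  168.192.0.0/10 (168.192.0.0 - 168.255.255.255) -> GigabitEthernet0/6
  168.232.0.0/14 (168.232.0.0 - 168.235.255.255) -> GigabitEthernet0/9
  168.235.0.0/16 (168.235.0.0 - 168.235.255.255) -> GigabitEthernet0/4
More-specific entries that do NOT match:
  168.235.148.128/25 (168.235.148.128 - 168.235.148.255) does not contain 168.235.148.114
  168.235.150.0/23 (168.235.150.0 - 168.235.151.255) does not contain 168.235.148.114
  136.235.148.0/22 (136.235.148.0 - 136.235.151.255) does not contain 168.235.148.114
  168.235.152.0/21 (168.235.152.0 - 168.235.159.255) does not contain 168.235.148.114
  168.235.176.0/20 (168.235.176.0 - 168.235.191.255) does not contain 168.235.148.114
  168.235.128.0/20 (168.235.128.0 - 168.235.143.255) does not contain 168.235.148.114
  168.235.0.0/18 (168.235.0.0 - 168.235.63.255) does not contain 168.235.148.114
Longest matching prefix is /16 -> interface GigabitEthernet0/4.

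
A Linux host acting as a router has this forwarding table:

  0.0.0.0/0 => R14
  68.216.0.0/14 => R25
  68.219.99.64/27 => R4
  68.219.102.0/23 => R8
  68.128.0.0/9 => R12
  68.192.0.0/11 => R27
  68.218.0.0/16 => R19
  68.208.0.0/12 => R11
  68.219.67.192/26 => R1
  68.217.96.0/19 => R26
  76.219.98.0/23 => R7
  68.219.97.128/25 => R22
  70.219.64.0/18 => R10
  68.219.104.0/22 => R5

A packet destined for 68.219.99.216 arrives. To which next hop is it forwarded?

Routes whose prefix contains 68.219.99.216:
  0.0.0.0/0 (default, matches everything) -> R14
  68.128.0.0/9 (68.128.0.0 - 68.255.255.255) -> R12
  68.192.0.0/11 (68.192.0.0 - 68.223.255.255) -> R27
  68.208.0.0/12 (68.208.0.0 - 68.223.255.255) -> R11
  68.216.0.0/14 (68.216.0.0 - 68.219.255.255) -> R25
More-specific entries that do NOT match:
  68.219.99.64/27 (68.219.99.64 - 68.219.99.95) does not contain 68.219.99.216
  68.219.67.192/26 (68.219.67.192 - 68.219.67.255) does not contain 68.219.99.216
  68.219.97.128/25 (68.219.97.128 - 68.219.97.255) does not contain 68.219.99.216
  68.219.102.0/23 (68.219.102.0 - 68.219.103.255) does not contain 68.219.99.216
  76.219.98.0/23 (76.219.98.0 - 76.219.99.255) does not contain 68.219.99.216
  68.219.104.0/22 (68.219.104.0 - 68.219.107.255) does not contain 68.219.99.216
  68.217.96.0/19 (68.217.96.0 - 68.217.127.255) does not contain 68.219.99.216
  70.219.64.0/18 (70.219.64.0 - 70.219.127.255) does not contain 68.219.99.216
  68.218.0.0/16 (68.218.0.0 - 68.218.255.255) does not contain 68.219.99.216
Longest matching prefix is /14 -> next hop R25.

R25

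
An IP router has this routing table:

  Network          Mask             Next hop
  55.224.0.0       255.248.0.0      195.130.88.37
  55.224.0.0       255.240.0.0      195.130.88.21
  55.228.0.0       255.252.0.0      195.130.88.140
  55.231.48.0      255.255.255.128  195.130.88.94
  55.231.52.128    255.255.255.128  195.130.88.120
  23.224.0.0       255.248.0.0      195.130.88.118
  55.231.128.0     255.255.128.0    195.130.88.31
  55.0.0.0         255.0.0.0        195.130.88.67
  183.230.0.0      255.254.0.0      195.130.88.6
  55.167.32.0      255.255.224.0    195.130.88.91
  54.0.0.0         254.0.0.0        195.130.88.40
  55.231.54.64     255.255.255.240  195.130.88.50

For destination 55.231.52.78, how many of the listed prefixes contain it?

Prefixes containing 55.231.52.78:
  54.0.0.0/7 (54.0.0.0 - 55.255.255.255)
  55.0.0.0/8 (55.0.0.0 - 55.255.255.255)
  55.224.0.0/12 (55.224.0.0 - 55.239.255.255)
  55.224.0.0/13 (55.224.0.0 - 55.231.255.255)
  55.228.0.0/14 (55.228.0.0 - 55.231.255.255)
Total matching entries: 5.

5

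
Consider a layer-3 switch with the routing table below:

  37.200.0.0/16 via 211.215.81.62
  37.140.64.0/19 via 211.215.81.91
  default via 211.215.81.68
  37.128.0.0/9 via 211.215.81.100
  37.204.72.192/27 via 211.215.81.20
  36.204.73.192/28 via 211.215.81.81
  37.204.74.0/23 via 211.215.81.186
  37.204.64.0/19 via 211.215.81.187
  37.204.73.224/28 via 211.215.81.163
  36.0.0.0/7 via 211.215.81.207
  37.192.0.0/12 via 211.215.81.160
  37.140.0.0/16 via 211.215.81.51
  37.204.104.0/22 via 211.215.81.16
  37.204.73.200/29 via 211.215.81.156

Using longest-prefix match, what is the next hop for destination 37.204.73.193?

Routes whose prefix contains 37.204.73.193:
  0.0.0.0/0 (default, matches everything) -> 211.215.81.68
  36.0.0.0/7 (36.0.0.0 - 37.255.255.255) -> 211.215.81.207
  37.128.0.0/9 (37.128.0.0 - 37.255.255.255) -> 211.215.81.100
  37.192.0.0/12 (37.192.0.0 - 37.207.255.255) -> 211.215.81.160
  37.204.64.0/19 (37.204.64.0 - 37.204.95.255) -> 211.215.81.187
More-specific entries that do NOT match:
  37.204.73.200/29 (37.204.73.200 - 37.204.73.207) does not contain 37.204.73.193
  36.204.73.192/28 (36.204.73.192 - 36.204.73.207) does not contain 37.204.73.193
  37.204.73.224/28 (37.204.73.224 - 37.204.73.239) does not contain 37.204.73.193
  37.204.72.192/27 (37.204.72.192 - 37.204.72.223) does not contain 37.204.73.193
  37.204.74.0/23 (37.204.74.0 - 37.204.75.255) does not contain 37.204.73.193
  37.204.104.0/22 (37.204.104.0 - 37.204.107.255) does not contain 37.204.73.193
Longest matching prefix is /19 -> next hop 211.215.81.187.

211.215.81.187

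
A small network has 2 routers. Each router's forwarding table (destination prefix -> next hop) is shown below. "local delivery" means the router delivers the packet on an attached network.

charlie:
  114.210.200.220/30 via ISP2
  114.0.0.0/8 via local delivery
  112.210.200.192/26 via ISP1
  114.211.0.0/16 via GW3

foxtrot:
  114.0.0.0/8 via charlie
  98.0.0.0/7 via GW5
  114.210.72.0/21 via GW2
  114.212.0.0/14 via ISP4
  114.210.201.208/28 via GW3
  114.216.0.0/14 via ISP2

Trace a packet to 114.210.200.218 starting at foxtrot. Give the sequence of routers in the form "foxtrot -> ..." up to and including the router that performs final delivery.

At foxtrot: longest match for 114.210.200.218 is 114.0.0.0/8 -> charlie
At charlie: longest match for 114.210.200.218 is 114.0.0.0/8 -> local delivery

foxtrot -> charlie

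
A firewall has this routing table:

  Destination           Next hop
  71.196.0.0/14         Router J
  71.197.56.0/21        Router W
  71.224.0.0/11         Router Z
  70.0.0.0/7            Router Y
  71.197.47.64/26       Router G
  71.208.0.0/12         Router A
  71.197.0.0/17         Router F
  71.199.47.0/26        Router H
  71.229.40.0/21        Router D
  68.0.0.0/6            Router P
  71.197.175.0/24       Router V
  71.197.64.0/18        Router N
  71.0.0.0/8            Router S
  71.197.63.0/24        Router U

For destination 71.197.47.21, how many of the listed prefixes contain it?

Prefixes containing 71.197.47.21:
  68.0.0.0/6 (68.0.0.0 - 71.255.255.255)
  70.0.0.0/7 (70.0.0.0 - 71.255.255.255)
  71.0.0.0/8 (71.0.0.0 - 71.255.255.255)
  71.196.0.0/14 (71.196.0.0 - 71.199.255.255)
  71.197.0.0/17 (71.197.0.0 - 71.197.127.255)
Total matching entries: 5.

5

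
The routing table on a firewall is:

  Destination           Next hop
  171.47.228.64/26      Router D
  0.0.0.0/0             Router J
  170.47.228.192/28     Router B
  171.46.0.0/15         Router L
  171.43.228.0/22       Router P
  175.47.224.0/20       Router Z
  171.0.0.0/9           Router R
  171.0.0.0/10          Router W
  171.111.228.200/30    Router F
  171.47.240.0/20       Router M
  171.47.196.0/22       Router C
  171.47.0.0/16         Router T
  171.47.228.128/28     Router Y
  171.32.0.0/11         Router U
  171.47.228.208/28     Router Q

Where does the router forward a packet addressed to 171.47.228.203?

Routes whose prefix contains 171.47.228.203:
  0.0.0.0/0 (default, matches everything) -> Router J
  171.0.0.0/9 (171.0.0.0 - 171.127.255.255) -> Router R
  171.0.0.0/10 (171.0.0.0 - 171.63.255.255) -> Router W
  171.32.0.0/11 (171.32.0.0 - 171.63.255.255) -> Router U
  171.46.0.0/15 (171.46.0.0 - 171.47.255.255) -> Router L
  171.47.0.0/16 (171.47.0.0 - 171.47.255.255) -> Router T
More-specific entries that do NOT match:
  171.111.228.200/30 (171.111.228.200 - 171.111.228.203) does not contain 171.47.228.203
  170.47.228.192/28 (170.47.228.192 - 170.47.228.207) does not contain 171.47.228.203
  171.47.228.128/28 (171.47.228.128 - 171.47.228.143) does not contain 171.47.228.203
  171.47.228.208/28 (171.47.228.208 - 171.47.228.223) does not contain 171.47.228.203
  171.47.228.64/26 (171.47.228.64 - 171.47.228.127) does not contain 171.47.228.203
  171.43.228.0/22 (171.43.228.0 - 171.43.231.255) does not contain 171.47.228.203
  171.47.196.0/22 (171.47.196.0 - 171.47.199.255) does not contain 171.47.228.203
  175.47.224.0/20 (175.47.224.0 - 175.47.239.255) does not contain 171.47.228.203
  171.47.240.0/20 (171.47.240.0 - 171.47.255.255) does not contain 171.47.228.203
Longest matching prefix is /16 -> next hop Router T.

Router T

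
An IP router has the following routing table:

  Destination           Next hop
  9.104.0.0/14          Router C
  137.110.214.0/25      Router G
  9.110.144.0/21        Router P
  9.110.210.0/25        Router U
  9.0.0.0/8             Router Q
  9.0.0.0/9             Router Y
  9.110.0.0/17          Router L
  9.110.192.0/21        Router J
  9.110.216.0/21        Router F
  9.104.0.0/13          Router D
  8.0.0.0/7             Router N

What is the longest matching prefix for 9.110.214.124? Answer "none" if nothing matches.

Entries matching 9.110.214.124:
  8.0.0.0/7 (8.0.0.0 - 9.255.255.255)
  9.0.0.0/8 (9.0.0.0 - 9.255.255.255)
  9.0.0.0/9 (9.0.0.0 - 9.127.255.255)
  9.104.0.0/13 (9.104.0.0 - 9.111.255.255)
Most specific is 9.104.0.0/13.

9.104.0.0/13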